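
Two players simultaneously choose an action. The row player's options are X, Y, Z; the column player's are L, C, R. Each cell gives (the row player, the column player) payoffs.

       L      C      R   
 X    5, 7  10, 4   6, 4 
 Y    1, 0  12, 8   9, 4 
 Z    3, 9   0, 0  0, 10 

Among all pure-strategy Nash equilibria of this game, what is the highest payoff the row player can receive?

12

(X, L) is a pure NE (the row player: 5 ≥ 3; the column player: 7 ≥ 4). The row player gets 5.
(Y, C) is a pure NE (the row player: 12 ≥ 10; the column player: 8 ≥ 4). The row player gets 12.
Every other cell has a profitable deviation for at least one player. Highest of {5, 12} is 12.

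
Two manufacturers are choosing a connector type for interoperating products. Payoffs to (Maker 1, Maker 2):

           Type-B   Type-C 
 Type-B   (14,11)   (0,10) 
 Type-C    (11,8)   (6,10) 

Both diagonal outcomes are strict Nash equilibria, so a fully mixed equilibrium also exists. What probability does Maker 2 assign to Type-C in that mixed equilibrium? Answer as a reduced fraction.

1/3

Maker 2's mix q on Type-B must make Maker 1 indifferent between Type-B and Type-C.
Maker 1's payoff from Type-B: 14q + 0(1−q). From Type-C: 11q + 6(1−q).
Set equal: 3q = 6(1−q) → q = 6/9 = 2/3.
Probability on Type-C is 1 − 2/3 = 1/3.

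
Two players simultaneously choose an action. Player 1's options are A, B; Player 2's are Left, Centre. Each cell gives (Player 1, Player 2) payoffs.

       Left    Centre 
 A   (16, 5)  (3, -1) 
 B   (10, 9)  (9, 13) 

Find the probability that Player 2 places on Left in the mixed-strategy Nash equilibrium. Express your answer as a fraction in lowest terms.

1/2

Player 2's mix q on Left must make Player 1 indifferent between A and B.
Player 1's payoff from A: 16q + 3(1−q). From B: 10q + 9(1−q).
Set equal: 6q = 6(1−q) → q = 6/12 = 1/2.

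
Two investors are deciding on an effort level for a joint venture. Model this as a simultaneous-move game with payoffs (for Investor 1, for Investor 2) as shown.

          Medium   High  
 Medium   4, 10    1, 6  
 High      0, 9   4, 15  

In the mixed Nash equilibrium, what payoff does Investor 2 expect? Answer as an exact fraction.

48/5

Investor 1 mixes with probability p on Medium, chosen so Investor 2 is indifferent: 10p + 9(1−p) = 6p + 15(1−p) gives p = 3/5.
Investor 2's expected payoff is 10·3/5 + 9·2/5 = 48/5.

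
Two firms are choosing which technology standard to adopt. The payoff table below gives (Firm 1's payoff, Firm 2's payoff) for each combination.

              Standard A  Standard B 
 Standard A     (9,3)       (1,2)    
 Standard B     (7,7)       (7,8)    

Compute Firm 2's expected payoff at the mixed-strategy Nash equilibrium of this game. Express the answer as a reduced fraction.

5

Firm 1 mixes with probability p on Standard A, chosen so Firm 2 is indifferent: 3p + 7(1−p) = 2p + 8(1−p) gives p = 1/2.
Firm 2's expected payoff is 3·1/2 + 7·1/2 = 5.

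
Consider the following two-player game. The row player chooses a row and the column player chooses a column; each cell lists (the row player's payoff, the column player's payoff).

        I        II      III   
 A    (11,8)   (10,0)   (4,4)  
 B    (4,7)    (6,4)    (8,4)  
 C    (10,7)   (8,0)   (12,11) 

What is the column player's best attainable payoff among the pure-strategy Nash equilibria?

(A, I) is a pure NE (the row player: 11 ≥ 10; the column player: 8 ≥ 4). The column player gets 8.
(C, III) is a pure NE (the row player: 12 ≥ 8; the column player: 11 ≥ 7). The column player gets 11.
Every other cell has a profitable deviation for at least one player. Highest of {8, 11} is 11.

11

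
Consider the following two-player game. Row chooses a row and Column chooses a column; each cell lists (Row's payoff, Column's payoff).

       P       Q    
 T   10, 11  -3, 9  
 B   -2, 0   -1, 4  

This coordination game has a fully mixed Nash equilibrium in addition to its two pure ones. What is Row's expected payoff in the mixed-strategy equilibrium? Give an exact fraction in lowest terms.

Column mixes with probability q on P, chosen so Row is indifferent: 10q + (-3)(1−q) = (-2)q + (-1)(1−q) gives q = 1/7.
Row's expected payoff (from either row, since indifferent) is 10·1/7 + (-3)·6/7 = -8/7.

-8/7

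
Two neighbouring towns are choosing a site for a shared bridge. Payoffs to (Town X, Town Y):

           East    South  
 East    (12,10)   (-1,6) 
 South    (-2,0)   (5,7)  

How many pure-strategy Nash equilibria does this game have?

Both East: Town X gets 12 (best alternative -2); Town Y gets 10 (best alternative 6). Neither deviates — NE.
Both South: Town X gets 5 (best alternative -1); Town Y gets 7 (best alternative 0). Neither deviates — NE.
(South, East) is not a NE: Town X would switch to East (12 > -2).
No other cell survives both best-response checks, so there are 2 pure NE.

2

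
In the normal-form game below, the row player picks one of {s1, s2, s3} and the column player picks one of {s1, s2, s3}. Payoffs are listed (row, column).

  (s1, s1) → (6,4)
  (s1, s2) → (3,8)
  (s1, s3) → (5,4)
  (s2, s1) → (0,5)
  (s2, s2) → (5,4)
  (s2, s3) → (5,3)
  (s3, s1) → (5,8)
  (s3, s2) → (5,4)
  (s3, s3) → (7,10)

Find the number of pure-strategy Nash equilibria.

1

Both s3: the row player gets 7 (best alternative 5); the column player gets 10 (best alternative 8). Neither deviates — NE.
Both s1 is not a NE: the column player would switch to s2 (8 > 4).
No other cell survives both best-response checks, so there is 1 pure NE.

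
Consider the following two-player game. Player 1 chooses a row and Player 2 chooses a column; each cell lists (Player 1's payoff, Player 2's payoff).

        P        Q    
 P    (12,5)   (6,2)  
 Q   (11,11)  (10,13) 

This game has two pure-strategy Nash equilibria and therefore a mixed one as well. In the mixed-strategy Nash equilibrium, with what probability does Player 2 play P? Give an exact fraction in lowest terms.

Player 2's mix q on P must make Player 1 indifferent between P and Q.
Player 1's payoff from P: 12q + 6(1−q). From Q: 11q + 10(1−q).
Set equal: 1q = 4(1−q) → q = 4/5.

4/5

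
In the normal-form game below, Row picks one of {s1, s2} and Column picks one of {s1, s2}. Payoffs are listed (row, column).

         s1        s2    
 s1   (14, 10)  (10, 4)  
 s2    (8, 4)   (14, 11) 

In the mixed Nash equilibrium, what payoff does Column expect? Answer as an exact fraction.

94/13

Row mixes with probability p on s1, chosen so Column is indifferent: 10p + 4(1−p) = 4p + 11(1−p) gives p = 7/13.
Column's expected payoff is 10·7/13 + 4·6/13 = 94/13.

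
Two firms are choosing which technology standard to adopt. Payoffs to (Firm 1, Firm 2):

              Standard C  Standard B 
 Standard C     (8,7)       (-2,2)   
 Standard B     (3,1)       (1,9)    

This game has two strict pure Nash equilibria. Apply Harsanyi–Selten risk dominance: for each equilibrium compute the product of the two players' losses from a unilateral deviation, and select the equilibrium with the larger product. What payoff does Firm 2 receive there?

7

At both Standard C: Firm 1 loses 8 − 3 = 5 by deviating; Firm 2 loses 7 − 2 = 5. Product = 5·5 = 25.
At both Standard B: Firm 1 loses 1 − (-2) = 3 by deviating; Firm 2 loses 9 − 1 = 8. Product = 3·8 = 24.
25 > 24, so both Standard C is risk-dominant. Firm 2's payoff there is 7.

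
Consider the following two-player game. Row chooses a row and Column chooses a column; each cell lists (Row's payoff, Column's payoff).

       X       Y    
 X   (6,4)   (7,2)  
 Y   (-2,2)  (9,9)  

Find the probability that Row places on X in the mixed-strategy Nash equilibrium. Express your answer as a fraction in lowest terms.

7/9

Row's mix p on X must make Column indifferent between X and Y.
Column's payoff from X: 4p + 2(1−p). From Y: 2p + 9(1−p).
Set equal: 2p = 7(1−p) → p = 7/9.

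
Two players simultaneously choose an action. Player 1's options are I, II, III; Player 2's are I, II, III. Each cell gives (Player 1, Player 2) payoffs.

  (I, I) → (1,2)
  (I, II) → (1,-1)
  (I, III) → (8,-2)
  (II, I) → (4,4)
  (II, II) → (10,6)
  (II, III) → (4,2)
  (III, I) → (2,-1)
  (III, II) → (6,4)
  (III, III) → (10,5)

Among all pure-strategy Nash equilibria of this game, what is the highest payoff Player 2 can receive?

6

Both II is a pure NE (Player 1: 10 ≥ 6; Player 2: 6 ≥ 4). Player 2 gets 6.
Both III is a pure NE (Player 1: 10 ≥ 8; Player 2: 5 ≥ 4). Player 2 gets 5.
Every other cell has a profitable deviation for at least one player. Highest of {6, 5} is 6.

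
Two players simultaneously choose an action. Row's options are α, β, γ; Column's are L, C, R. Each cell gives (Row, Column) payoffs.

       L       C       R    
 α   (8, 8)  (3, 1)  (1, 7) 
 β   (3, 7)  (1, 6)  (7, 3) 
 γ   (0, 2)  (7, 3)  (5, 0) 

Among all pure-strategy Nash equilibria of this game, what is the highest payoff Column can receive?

8

(α, L) is a pure NE (Row: 8 ≥ 3; Column: 8 ≥ 7). Column gets 8.
(γ, C) is a pure NE (Row: 7 ≥ 3; Column: 3 ≥ 2). Column gets 3.
Every other cell has a profitable deviation for at least one player. Highest of {8, 3} is 8.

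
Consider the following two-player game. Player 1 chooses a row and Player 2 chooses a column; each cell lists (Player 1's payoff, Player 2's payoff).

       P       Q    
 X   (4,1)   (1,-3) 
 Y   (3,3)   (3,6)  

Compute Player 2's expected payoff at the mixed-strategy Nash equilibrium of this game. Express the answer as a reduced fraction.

Player 1 mixes with probability p on X, chosen so Player 2 is indifferent: 1p + 3(1−p) = (-3)p + 6(1−p) gives p = 3/7.
Player 2's expected payoff is 1·3/7 + 3·4/7 = 15/7.

15/7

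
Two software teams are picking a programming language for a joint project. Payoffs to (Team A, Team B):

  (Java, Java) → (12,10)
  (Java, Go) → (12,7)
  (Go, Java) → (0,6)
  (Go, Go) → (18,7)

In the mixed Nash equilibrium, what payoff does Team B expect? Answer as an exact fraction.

Team A mixes with probability p on Java, chosen so Team B is indifferent: 10p + 6(1−p) = 7p + 7(1−p) gives p = 1/4.
Team B's expected payoff is 10·1/4 + 6·3/4 = 7.

7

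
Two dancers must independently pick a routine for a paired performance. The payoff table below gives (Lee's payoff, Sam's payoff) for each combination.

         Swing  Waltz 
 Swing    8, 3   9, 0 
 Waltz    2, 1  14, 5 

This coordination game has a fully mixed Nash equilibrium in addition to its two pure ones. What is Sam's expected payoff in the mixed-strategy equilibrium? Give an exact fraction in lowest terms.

15/7

Lee mixes with probability p on Swing, chosen so Sam is indifferent: 3p + 1(1−p) = 0p + 5(1−p) gives p = 4/7.
Sam's expected payoff is 3·4/7 + 1·3/7 = 15/7.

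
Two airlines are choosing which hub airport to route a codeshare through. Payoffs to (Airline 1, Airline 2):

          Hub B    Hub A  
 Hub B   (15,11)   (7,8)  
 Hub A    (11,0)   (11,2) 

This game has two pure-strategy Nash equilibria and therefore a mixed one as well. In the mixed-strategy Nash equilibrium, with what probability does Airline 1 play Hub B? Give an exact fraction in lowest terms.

Airline 1's mix p on Hub B must make Airline 2 indifferent between Hub B and Hub A.
Airline 2's payoff from Hub B: 11p + 0(1−p). From Hub A: 8p + 2(1−p).
Set equal: 3p = 2(1−p) → p = 2/5.

2/5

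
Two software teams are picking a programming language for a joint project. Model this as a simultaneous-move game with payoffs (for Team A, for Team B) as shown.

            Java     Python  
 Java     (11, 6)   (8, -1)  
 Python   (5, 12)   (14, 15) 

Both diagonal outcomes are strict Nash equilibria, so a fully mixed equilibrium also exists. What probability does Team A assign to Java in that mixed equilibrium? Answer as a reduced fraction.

3/10

Team A's mix p on Java must make Team B indifferent between Java and Python.
Team B's payoff from Java: 6p + 12(1−p). From Python: (-1)p + 15(1−p).
Set equal: 7p = 3(1−p) → p = 3/10.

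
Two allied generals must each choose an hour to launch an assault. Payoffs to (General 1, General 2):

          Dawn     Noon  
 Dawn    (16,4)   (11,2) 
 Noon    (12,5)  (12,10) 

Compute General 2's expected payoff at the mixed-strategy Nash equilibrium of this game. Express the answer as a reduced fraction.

30/7

General 1 mixes with probability p on Dawn, chosen so General 2 is indifferent: 4p + 5(1−p) = 2p + 10(1−p) gives p = 5/7.
General 2's expected payoff is 4·5/7 + 5·2/7 = 30/7.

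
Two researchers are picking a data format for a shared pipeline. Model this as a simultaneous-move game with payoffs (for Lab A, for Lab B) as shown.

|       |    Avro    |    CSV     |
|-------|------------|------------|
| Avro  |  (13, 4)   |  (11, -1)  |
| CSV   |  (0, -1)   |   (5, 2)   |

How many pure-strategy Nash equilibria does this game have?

Both Avro: Lab A gets 13 (best alternative 0); Lab B gets 4 (best alternative -1). Neither deviates — NE.
Both CSV is not a NE: Lab A would switch to Avro (11 > 5).
No other cell survives both best-response checks, so there is 1 pure NE.

1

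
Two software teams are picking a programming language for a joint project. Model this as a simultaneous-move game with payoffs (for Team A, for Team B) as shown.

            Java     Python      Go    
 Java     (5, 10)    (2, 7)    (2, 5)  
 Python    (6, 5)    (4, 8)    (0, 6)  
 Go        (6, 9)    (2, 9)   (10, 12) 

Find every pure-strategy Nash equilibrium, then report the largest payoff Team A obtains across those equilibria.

Both Python is a pure NE (Team A: 4 ≥ 2; Team B: 8 ≥ 6). Team A gets 4.
Both Go is a pure NE (Team A: 10 ≥ 2; Team B: 12 ≥ 9). Team A gets 10.
Every other cell has a profitable deviation for at least one player. Highest of {4, 10} is 10.

10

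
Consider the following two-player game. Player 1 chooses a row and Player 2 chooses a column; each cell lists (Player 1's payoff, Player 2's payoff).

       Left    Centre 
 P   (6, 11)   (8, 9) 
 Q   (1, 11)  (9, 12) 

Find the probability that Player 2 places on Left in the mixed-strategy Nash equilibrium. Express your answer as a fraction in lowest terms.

Player 2's mix q on Left must make Player 1 indifferent between P and Q.
Player 1's payoff from P: 6q + 8(1−q). From Q: 1q + 9(1−q).
Set equal: 5q = 1(1−q) → q = 1/6.

1/6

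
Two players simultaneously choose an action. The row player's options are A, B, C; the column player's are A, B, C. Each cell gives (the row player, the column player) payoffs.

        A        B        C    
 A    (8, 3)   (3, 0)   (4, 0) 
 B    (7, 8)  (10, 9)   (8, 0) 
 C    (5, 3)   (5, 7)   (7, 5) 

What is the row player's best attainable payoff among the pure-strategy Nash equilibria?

10

Both A is a pure NE (the row player: 8 ≥ 7; the column player: 3 ≥ 0). The row player gets 8.
Both B is a pure NE (the row player: 10 ≥ 5; the column player: 9 ≥ 8). The row player gets 10.
Every other cell has a profitable deviation for at least one player. Highest of {8, 10} is 10.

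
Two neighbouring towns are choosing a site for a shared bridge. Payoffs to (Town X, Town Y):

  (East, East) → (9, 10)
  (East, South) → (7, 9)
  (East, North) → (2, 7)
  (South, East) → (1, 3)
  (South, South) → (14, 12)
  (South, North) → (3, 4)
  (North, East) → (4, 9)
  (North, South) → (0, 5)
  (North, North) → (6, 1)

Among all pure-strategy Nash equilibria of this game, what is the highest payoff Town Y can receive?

12

Both East is a pure NE (Town X: 9 ≥ 4; Town Y: 10 ≥ 9). Town Y gets 10.
Both South is a pure NE (Town X: 14 ≥ 7; Town Y: 12 ≥ 4). Town Y gets 12.
Every other cell has a profitable deviation for at least one player. Highest of {10, 12} is 12.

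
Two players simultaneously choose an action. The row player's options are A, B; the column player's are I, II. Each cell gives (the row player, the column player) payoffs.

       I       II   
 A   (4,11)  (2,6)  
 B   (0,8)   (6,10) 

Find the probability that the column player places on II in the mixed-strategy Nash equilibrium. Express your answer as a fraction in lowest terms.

1/2

The column player's mix q on I must make the row player indifferent between A and B.
The row player's payoff from A: 4q + 2(1−q). From B: 0q + 6(1−q).
Set equal: 4q = 4(1−q) → q = 4/8 = 1/2.
Probability on II is 1 − 1/2 = 1/2.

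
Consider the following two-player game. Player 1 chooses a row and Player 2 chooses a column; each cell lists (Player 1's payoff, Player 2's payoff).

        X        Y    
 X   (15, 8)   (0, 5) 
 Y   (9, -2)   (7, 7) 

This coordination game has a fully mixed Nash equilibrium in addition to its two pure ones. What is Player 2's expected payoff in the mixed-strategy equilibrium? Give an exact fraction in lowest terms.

11/2

Player 1 mixes with probability p on X, chosen so Player 2 is indifferent: 8p + (-2)(1−p) = 5p + 7(1−p) gives p = 3/4.
Player 2's expected payoff is 8·3/4 + (-2)·1/4 = 11/2.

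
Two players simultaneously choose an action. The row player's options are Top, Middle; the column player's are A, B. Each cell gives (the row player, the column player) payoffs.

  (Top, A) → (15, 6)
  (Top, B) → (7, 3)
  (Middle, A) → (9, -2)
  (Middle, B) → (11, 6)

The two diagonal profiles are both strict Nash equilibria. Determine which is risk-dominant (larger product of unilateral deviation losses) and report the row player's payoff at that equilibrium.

At (Top, A): the row player loses 15 − 9 = 6 by deviating; the column player loses 6 − 3 = 3. Product = 6·3 = 18.
At (Middle, B): the row player loses 11 − 7 = 4 by deviating; the column player loses 6 − (-2) = 8. Product = 4·8 = 32.
32 > 18, so (Middle, B) is risk-dominant. The row player's payoff there is 11.

11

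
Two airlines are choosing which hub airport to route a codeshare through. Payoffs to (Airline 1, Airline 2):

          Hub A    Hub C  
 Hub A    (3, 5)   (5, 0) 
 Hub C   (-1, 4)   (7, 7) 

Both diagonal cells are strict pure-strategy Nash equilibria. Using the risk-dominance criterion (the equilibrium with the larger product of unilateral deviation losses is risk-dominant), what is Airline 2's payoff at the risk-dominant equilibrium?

5

At both Hub A: Airline 1 loses 3 − (-1) = 4 by deviating; Airline 2 loses 5 − 0 = 5. Product = 4·5 = 20.
At both Hub C: Airline 1 loses 7 − 5 = 2 by deviating; Airline 2 loses 7 − 4 = 3. Product = 2·3 = 6.
20 > 6, so both Hub A is risk-dominant. Airline 2's payoff there is 5.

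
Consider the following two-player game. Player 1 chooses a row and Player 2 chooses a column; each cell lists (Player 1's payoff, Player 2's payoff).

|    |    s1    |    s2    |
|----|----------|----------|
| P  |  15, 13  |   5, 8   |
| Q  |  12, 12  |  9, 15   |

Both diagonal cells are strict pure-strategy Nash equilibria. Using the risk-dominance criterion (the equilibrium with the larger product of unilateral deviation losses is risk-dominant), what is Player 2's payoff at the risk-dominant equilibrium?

At (P, s1): Player 1 loses 15 − 12 = 3 by deviating; Player 2 loses 13 − 8 = 5. Product = 3·5 = 15.
At (Q, s2): Player 1 loses 9 − 5 = 4 by deviating; Player 2 loses 15 − 12 = 3. Product = 4·3 = 12.
15 > 12, so (P, s1) is risk-dominant. Player 2's payoff there is 13.

13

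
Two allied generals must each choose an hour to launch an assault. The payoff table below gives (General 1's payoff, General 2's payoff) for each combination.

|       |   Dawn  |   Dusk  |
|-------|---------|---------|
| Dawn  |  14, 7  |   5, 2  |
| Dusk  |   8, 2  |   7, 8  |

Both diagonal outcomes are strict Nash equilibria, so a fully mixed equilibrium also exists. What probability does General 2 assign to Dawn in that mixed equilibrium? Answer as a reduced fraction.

General 2's mix q on Dawn must make General 1 indifferent between Dawn and Dusk.
General 1's payoff from Dawn: 14q + 5(1−q). From Dusk: 8q + 7(1−q).
Set equal: 6q = 2(1−q) → q = 2/8 = 1/4.

1/4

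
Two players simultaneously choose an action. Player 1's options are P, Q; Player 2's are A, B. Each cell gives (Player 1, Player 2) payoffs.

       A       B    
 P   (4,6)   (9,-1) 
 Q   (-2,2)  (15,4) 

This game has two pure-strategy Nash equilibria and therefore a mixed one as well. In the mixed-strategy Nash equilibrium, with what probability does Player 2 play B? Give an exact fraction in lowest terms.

1/2

Player 2's mix q on A must make Player 1 indifferent between P and Q.
Player 1's payoff from P: 4q + 9(1−q). From Q: (-2)q + 15(1−q).
Set equal: 6q = 6(1−q) → q = 6/12 = 1/2.
Probability on B is 1 − 1/2 = 1/2.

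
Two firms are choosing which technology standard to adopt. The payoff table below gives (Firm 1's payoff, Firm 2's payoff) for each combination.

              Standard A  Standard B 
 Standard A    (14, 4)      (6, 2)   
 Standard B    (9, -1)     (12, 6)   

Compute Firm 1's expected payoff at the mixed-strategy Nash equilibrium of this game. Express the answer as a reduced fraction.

Firm 2 mixes with probability q on Standard A, chosen so Firm 1 is indifferent: 14q + 6(1−q) = 9q + 12(1−q) gives q = 6/11.
Firm 1's expected payoff (from either row, since indifferent) is 14·6/11 + 6·5/11 = 114/11.

114/11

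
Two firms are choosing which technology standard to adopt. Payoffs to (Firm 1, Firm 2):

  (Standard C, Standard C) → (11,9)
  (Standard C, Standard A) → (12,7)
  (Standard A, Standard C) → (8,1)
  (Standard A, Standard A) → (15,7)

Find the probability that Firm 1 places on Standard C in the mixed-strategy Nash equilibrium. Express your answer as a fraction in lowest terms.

Firm 1's mix p on Standard C must make Firm 2 indifferent between Standard C and Standard A.
Firm 2's payoff from Standard C: 9p + 1(1−p). From Standard A: 7p + 7(1−p).
Set equal: 2p = 6(1−p) → p = 6/8 = 3/4.

3/4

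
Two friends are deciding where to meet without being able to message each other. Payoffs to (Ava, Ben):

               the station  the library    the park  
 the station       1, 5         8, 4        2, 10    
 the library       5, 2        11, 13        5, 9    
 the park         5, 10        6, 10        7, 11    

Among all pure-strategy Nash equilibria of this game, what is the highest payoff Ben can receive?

Both the library is a pure NE (Ava: 11 ≥ 8; Ben: 13 ≥ 9). Ben gets 13.
Both the park is a pure NE (Ava: 7 ≥ 5; Ben: 11 ≥ 10). Ben gets 11.
Every other cell has a profitable deviation for at least one player. Highest of {13, 11} is 13.

13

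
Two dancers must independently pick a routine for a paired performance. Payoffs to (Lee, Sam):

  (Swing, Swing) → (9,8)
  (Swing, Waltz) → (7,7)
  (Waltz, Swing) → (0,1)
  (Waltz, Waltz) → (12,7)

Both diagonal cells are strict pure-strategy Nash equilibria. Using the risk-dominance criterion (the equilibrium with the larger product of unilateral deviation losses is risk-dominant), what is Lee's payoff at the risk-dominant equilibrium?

At both Swing: Lee loses 9 − 0 = 9 by deviating; Sam loses 8 − 7 = 1. Product = 9·1 = 9.
At both Waltz: Lee loses 12 − 7 = 5 by deviating; Sam loses 7 − 1 = 6. Product = 5·6 = 30.
30 > 9, so both Waltz is risk-dominant. Lee's payoff there is 12.

12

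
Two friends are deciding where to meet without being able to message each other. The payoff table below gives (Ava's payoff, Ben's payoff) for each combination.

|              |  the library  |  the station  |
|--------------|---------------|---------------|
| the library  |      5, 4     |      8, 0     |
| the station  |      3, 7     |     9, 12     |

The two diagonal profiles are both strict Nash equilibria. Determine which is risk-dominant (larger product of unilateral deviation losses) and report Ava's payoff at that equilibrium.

5

At both the library: Ava loses 5 − 3 = 2 by deviating; Ben loses 4 − 0 = 4. Product = 2·4 = 8.
At both the station: Ava loses 9 − 8 = 1 by deviating; Ben loses 12 − 7 = 5. Product = 1·5 = 5.
8 > 5, so both the library is risk-dominant. Ava's payoff there is 5.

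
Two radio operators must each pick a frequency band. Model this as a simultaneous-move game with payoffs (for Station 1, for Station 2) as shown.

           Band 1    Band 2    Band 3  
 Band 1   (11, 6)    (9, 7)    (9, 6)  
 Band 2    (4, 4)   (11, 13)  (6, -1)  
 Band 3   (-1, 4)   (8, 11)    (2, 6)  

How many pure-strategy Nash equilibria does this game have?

Both Band 2: Station 1 gets 11 (best alternative 9); Station 2 gets 13 (best alternative 4). Neither deviates — NE.
Both Band 3 is not a NE: Station 1 would switch to Band 1 (9 > 2).
No other cell survives both best-response checks, so there is 1 pure NE.

1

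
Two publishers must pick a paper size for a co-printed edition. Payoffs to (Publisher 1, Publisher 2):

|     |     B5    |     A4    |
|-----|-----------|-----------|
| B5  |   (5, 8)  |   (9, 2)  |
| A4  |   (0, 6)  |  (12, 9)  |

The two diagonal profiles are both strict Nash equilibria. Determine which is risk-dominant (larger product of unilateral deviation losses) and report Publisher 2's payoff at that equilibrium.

8

At both B5: Publisher 1 loses 5 − 0 = 5 by deviating; Publisher 2 loses 8 − 2 = 6. Product = 5·6 = 30.
At both A4: Publisher 1 loses 12 − 9 = 3 by deviating; Publisher 2 loses 9 − 6 = 3. Product = 3·3 = 9.
30 > 9, so both B5 is risk-dominant. Publisher 2's payoff there is 8.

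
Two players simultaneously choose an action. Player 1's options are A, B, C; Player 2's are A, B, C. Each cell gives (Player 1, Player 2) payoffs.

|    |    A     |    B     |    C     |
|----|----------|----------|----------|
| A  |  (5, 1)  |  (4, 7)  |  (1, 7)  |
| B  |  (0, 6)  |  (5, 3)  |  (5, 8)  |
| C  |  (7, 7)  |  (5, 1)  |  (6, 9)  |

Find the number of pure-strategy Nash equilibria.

1

Both C: Player 1 gets 6 (best alternative 5); Player 2 gets 9 (best alternative 7). Neither deviates — NE.
Both A is not a NE: Player 1 would switch to C (7 > 5).
No other cell survives both best-response checks, so there is 1 pure NE.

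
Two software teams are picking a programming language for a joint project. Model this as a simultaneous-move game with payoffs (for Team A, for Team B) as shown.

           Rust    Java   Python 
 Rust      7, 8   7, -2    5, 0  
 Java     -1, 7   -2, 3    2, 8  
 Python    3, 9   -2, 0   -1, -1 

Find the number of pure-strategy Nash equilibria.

1

Both Rust: Team A gets 7 (best alternative 3); Team B gets 8 (best alternative 0). Neither deviates — NE.
Both Python is not a NE: Team A would switch to Rust (5 > -1).
No other cell survives both best-response checks, so there is 1 pure NE.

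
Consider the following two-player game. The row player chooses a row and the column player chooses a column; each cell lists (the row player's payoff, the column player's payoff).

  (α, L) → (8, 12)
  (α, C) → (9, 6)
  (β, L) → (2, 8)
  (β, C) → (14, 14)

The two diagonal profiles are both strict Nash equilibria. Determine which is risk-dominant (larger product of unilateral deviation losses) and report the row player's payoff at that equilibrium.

8

At (α, L): the row player loses 8 − 2 = 6 by deviating; the column player loses 12 − 6 = 6. Product = 6·6 = 36.
At (β, C): the row player loses 14 − 9 = 5 by deviating; the column player loses 14 − 8 = 6. Product = 5·6 = 30.
36 > 30, so (α, L) is risk-dominant. The row player's payoff there is 8.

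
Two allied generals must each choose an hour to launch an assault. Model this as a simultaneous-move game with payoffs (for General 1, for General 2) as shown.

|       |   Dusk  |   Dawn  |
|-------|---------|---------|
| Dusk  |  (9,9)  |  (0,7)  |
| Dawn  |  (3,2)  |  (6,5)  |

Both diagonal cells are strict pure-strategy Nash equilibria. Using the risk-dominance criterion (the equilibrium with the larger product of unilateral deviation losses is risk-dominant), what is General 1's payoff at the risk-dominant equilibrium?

6

At both Dusk: General 1 loses 9 − 3 = 6 by deviating; General 2 loses 9 − 7 = 2. Product = 6·2 = 12.
At both Dawn: General 1 loses 6 − 0 = 6 by deviating; General 2 loses 5 − 2 = 3. Product = 6·3 = 18.
18 > 12, so both Dawn is risk-dominant. General 1's payoff there is 6.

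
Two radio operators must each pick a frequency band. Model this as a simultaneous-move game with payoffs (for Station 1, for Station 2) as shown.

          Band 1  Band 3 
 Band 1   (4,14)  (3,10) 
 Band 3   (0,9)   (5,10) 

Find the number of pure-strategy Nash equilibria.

Both Band 1: Station 1 gets 4 (best alternative 0); Station 2 gets 14 (best alternative 10). Neither deviates — NE.
Both Band 3: Station 1 gets 5 (best alternative 3); Station 2 gets 10 (best alternative 9). Neither deviates — NE.
(Band 3, Band 1) is not a NE: Station 1 would switch to Band 1 (4 > 0).
No other cell survives both best-response checks, so there are 2 pure NE.

2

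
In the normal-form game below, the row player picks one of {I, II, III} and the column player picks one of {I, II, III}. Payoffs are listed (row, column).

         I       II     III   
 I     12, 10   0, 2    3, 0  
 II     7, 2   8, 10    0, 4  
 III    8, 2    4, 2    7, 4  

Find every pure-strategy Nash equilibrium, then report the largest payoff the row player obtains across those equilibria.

Both I is a pure NE (the row player: 12 ≥ 8; the column player: 10 ≥ 2). The row player gets 12.
Both II is a pure NE (the row player: 8 ≥ 4; the column player: 10 ≥ 4). The row player gets 8.
Both III is a pure NE (the row player: 7 ≥ 3; the column player: 4 ≥ 2). The row player gets 7.
Every other cell has a profitable deviation for at least one player. Highest of {12, 8, 7} is 12.

12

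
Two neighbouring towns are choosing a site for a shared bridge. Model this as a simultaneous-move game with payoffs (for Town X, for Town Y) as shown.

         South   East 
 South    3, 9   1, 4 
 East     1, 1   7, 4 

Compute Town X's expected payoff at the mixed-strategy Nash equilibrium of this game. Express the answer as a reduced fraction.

5/2

Town Y mixes with probability q on South, chosen so Town X is indifferent: 3q + 1(1−q) = 1q + 7(1−q) gives q = 3/4.
Town X's expected payoff (from either row, since indifferent) is 3·3/4 + 1·1/4 = 5/2.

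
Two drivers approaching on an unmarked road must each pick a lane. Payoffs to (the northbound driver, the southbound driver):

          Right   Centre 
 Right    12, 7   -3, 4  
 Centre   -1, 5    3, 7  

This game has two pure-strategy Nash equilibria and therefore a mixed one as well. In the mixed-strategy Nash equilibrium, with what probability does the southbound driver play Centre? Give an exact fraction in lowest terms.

The southbound driver's mix q on Right must make the northbound driver indifferent between Right and Centre.
The northbound driver's payoff from Right: 12q + (-3)(1−q). From Centre: (-1)q + 3(1−q).
Set equal: 13q = 6(1−q) → q = 6/19.
Probability on Centre is 1 − 6/19 = 13/19.

13/19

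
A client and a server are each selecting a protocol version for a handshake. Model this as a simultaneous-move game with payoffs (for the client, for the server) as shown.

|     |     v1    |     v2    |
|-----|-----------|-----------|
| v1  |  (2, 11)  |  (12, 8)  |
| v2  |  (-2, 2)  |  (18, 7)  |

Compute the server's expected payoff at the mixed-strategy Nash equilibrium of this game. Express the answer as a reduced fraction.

The client mixes with probability p on v1, chosen so the server is indifferent: 11p + 2(1−p) = 8p + 7(1−p) gives p = 5/8.
The server's expected payoff is 11·5/8 + 2·3/8 = 61/8.

61/8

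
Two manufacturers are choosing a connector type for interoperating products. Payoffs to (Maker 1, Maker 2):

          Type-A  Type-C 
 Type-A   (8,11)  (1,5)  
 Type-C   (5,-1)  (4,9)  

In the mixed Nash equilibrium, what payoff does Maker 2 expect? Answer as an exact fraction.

13/2

Maker 1 mixes with probability p on Type-A, chosen so Maker 2 is indifferent: 11p + (-1)(1−p) = 5p + 9(1−p) gives p = 5/8.
Maker 2's expected payoff is 11·5/8 + (-1)·3/8 = 13/2.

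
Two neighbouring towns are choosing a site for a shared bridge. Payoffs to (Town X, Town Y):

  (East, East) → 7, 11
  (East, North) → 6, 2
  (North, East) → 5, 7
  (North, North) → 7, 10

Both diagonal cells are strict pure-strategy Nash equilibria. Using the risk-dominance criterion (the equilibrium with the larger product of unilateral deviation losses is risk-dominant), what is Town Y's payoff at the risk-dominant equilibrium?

11

At both East: Town X loses 7 − 5 = 2 by deviating; Town Y loses 11 − 2 = 9. Product = 2·9 = 18.
At both North: Town X loses 7 − 6 = 1 by deviating; Town Y loses 10 − 7 = 3. Product = 1·3 = 3.
18 > 3, so both East is risk-dominant. Town Y's payoff there is 11.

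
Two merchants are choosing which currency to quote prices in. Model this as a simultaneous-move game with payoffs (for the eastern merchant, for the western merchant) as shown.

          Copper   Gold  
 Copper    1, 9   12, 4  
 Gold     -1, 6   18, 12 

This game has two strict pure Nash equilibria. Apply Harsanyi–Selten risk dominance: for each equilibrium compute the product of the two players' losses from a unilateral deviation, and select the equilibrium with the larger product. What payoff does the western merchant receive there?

At both Copper: the eastern merchant loses 1 − (-1) = 2 by deviating; the western merchant loses 9 − 4 = 5. Product = 2·5 = 10.
At both Gold: the eastern merchant loses 18 − 12 = 6 by deviating; the western merchant loses 12 − 6 = 6. Product = 6·6 = 36.
36 > 10, so both Gold is risk-dominant. The western merchant's payoff there is 12.

12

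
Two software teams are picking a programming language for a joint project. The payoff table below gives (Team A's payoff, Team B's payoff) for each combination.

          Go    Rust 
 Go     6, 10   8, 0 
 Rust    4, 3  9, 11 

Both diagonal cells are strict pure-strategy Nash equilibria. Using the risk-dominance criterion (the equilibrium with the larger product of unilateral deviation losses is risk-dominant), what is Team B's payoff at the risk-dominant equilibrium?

At both Go: Team A loses 6 − 4 = 2 by deviating; Team B loses 10 − 0 = 10. Product = 2·10 = 20.
At both Rust: Team A loses 9 − 8 = 1 by deviating; Team B loses 11 − 3 = 8. Product = 1·8 = 8.
20 > 8, so both Go is risk-dominant. Team B's payoff there is 10.

10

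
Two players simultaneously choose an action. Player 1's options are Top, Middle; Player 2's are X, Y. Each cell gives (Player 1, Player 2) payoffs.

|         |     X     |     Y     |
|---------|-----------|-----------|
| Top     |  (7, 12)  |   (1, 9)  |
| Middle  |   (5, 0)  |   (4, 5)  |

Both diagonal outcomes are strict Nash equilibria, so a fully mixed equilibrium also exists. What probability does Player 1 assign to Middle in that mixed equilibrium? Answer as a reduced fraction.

3/8

Player 1's mix p on Top must make Player 2 indifferent between X and Y.
Player 2's payoff from X: 12p + 0(1−p). From Y: 9p + 5(1−p).
Set equal: 3p = 5(1−p) → p = 5/8.
Probability on Middle is 1 − 5/8 = 3/8.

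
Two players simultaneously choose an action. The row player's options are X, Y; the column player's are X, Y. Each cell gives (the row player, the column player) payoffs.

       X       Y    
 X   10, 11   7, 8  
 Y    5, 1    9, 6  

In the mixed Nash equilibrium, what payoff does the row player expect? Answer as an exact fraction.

55/7

The column player mixes with probability q on X, chosen so the row player is indifferent: 10q + 7(1−q) = 5q + 9(1−q) gives q = 2/7.
The row player's expected payoff (from either row, since indifferent) is 10·2/7 + 7·5/7 = 55/7.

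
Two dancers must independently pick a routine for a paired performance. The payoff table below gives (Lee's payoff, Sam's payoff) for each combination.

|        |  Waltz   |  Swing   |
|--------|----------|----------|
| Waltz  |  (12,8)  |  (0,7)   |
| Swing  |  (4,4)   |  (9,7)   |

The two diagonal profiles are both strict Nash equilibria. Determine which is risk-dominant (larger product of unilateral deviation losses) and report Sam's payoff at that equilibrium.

At both Waltz: Lee loses 12 − 4 = 8 by deviating; Sam loses 8 − 7 = 1. Product = 8·1 = 8.
At both Swing: Lee loses 9 − 0 = 9 by deviating; Sam loses 7 − 4 = 3. Product = 9·3 = 27.
27 > 8, so both Swing is risk-dominant. Sam's payoff there is 7.

7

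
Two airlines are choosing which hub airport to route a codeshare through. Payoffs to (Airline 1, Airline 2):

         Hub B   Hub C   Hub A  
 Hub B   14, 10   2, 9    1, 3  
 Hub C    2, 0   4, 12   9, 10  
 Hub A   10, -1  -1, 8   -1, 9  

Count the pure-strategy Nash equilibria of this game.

2

Both Hub B: Airline 1 gets 14 (best alternative 10); Airline 2 gets 10 (best alternative 9). Neither deviates — NE.
Both Hub C: Airline 1 gets 4 (best alternative 2); Airline 2 gets 12 (best alternative 10). Neither deviates — NE.
Both Hub A is not a NE: Airline 1 would switch to Hub C (9 > -1).
No other cell survives both best-response checks, so there are 2 pure NE.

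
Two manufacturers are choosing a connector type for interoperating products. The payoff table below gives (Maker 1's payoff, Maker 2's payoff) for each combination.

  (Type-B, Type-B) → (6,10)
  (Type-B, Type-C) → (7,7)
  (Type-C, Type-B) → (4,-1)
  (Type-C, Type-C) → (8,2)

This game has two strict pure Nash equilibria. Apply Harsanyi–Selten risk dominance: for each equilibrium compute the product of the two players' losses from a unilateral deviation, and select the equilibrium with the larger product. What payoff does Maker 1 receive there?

6

At both Type-B: Maker 1 loses 6 − 4 = 2 by deviating; Maker 2 loses 10 − 7 = 3. Product = 2·3 = 6.
At both Type-C: Maker 1 loses 8 − 7 = 1 by deviating; Maker 2 loses 2 − (-1) = 3. Product = 1·3 = 3.
6 > 3, so both Type-B is risk-dominant. Maker 1's payoff there is 6.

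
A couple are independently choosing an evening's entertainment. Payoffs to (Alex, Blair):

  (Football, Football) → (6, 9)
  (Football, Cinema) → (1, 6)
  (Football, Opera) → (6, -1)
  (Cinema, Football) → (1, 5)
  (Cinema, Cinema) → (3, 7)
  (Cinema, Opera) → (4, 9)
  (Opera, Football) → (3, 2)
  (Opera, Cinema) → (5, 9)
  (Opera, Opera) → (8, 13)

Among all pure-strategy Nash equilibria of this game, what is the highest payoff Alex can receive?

8

Both Football is a pure NE (Alex: 6 ≥ 3; Blair: 9 ≥ 6). Alex gets 6.
Both Opera is a pure NE (Alex: 8 ≥ 6; Blair: 13 ≥ 9). Alex gets 8.
Every other cell has a profitable deviation for at least one player. Highest of {6, 8} is 8.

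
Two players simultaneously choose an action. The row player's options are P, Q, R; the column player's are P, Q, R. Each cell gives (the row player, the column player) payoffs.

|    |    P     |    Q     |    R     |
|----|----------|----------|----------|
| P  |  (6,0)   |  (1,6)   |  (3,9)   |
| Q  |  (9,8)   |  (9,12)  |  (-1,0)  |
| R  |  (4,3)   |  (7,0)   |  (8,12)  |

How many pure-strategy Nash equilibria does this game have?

Both Q: the row player gets 9 (best alternative 7); the column player gets 12 (best alternative 8). Neither deviates — NE.
Both R: the row player gets 8 (best alternative 3); the column player gets 12 (best alternative 3). Neither deviates — NE.
Both P is not a NE: the row player would switch to Q (9 > 6).
No other cell survives both best-response checks, so there are 2 pure NE.

2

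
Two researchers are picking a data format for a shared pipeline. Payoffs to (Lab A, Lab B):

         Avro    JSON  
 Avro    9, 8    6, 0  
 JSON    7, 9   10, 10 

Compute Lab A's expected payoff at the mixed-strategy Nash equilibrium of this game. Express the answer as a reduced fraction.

8

Lab B mixes with probability q on Avro, chosen so Lab A is indifferent: 9q + 6(1−q) = 7q + 10(1−q) gives q = 2/3.
Lab A's expected payoff (from either row, since indifferent) is 9·2/3 + 6·1/3 = 8.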